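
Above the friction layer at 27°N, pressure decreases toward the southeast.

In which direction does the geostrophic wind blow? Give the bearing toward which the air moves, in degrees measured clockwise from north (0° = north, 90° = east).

The pressure-gradient force points toward the southeast (bearing 135°).
Geostrophic balance: in the Northern Hemisphere the Coriolis force deflects motion to the right, so the geostrophic wind blows 90° to the right of the pressure-gradient force (low pressure on the left).
Rotating 135° by 90° clockwise gives 225° — the wind blows toward the southwest.

225°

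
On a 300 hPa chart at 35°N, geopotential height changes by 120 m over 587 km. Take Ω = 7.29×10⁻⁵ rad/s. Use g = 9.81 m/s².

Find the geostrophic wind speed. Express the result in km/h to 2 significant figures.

Coriolis parameter at 35°N:
f = 2Ω sin φ = 2 × 7.29×10⁻⁵ × sin 35° = 8.36×10⁻⁵ s⁻¹
Height gradient: |∂Z/∂n| = 120 m / 587000 m = 2.04×10⁻⁴
On a pressure surface, geostrophic balance gives V_g = (g/f)|∂Z/∂n|:
V_g = 9.81 × 2.04×10⁻⁴ / 8.36×10⁻⁵ = 24.0 m/s
Converting: 24.0 m/s × 3.6 = 86 km/h

86 km/h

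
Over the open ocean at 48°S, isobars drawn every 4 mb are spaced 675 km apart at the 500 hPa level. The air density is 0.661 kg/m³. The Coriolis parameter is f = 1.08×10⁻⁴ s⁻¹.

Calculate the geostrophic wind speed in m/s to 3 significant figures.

8.30 m/s

Pressure gradient: |∂P/∂n| = 400 Pa / 675000 m = 5.93×10⁻⁴ Pa/m
Geostrophic balance (pressure-gradient force = Coriolis force):
V_g = (1/(fρ)) |∂P/∂n| = 5.93×10⁻⁴ / (1.08×10⁻⁴ × 0.661) = 8.30 m/s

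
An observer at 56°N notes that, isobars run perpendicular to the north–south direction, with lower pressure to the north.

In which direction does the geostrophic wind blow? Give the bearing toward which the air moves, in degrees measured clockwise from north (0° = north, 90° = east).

090°

The pressure-gradient force points toward the north (bearing 000°).
Geostrophic balance: in the Northern Hemisphere the Coriolis force deflects motion to the right, so the geostrophic wind blows 90° to the right of the pressure-gradient force (low pressure on the left).
Rotating 000° by 90° clockwise gives 090° — the wind blows toward the east.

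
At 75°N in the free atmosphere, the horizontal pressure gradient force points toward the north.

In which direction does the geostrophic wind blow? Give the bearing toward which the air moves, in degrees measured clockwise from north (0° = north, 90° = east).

090°

The pressure-gradient force points toward the north (bearing 000°).
Geostrophic balance: in the Northern Hemisphere the Coriolis force deflects motion to the right, so the geostrophic wind blows 90° to the right of the pressure-gradient force (low pressure on the left).
Rotating 000° by 90° clockwise gives 090° — the wind blows toward the east.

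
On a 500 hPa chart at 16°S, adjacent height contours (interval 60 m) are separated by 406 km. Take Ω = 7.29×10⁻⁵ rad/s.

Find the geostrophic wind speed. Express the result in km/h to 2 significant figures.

Coriolis parameter at 16°S:
f = 2Ω sin φ = 2 × 7.29×10⁻⁵ × sin 16° = 4.02×10⁻⁵ s⁻¹
Height gradient: |∂Z/∂n| = 60 m / 406000 m = 1.48×10⁻⁴
On a pressure surface, geostrophic balance gives V_g = (g/f)|∂Z/∂n|:
V_g = 9.81 × 1.48×10⁻⁴ / 4.02×10⁻⁵ = 36.1 m/s
Converting: 36.1 m/s × 3.6 = 130 km/h

130 km/h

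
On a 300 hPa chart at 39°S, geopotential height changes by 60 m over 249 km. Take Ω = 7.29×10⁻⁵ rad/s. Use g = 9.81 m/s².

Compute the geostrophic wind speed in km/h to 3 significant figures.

Coriolis parameter at 39°S:
f = 2Ω sin φ = 2 × 7.29×10⁻⁵ × sin 39° = 9.18×10⁻⁵ s⁻¹
Height gradient: |∂Z/∂n| = 60 m / 249000 m = 2.41×10⁻⁴
On a pressure surface, geostrophic balance gives V_g = (g/f)|∂Z/∂n|:
V_g = 9.81 × 2.41×10⁻⁴ / 9.18×10⁻⁵ = 25.8 m/s
Converting: 25.8 m/s × 3.6 = 92.7 km/h

92.7 km/h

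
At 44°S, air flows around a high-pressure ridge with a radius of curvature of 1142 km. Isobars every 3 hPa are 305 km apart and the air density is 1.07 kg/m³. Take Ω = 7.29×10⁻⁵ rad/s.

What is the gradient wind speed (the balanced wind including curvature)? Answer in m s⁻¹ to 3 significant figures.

9.93 m s⁻¹

Coriolis parameter at 44°S:
f = 2Ω sin φ = 2 × 7.29×10⁻⁵ × sin 44° = 1.01×10⁻⁴ s⁻¹
Pressure gradient: |∂P/∂n| = 300 Pa / 305000 m = 9.84×10⁻⁴ Pa/m
Geostrophic speed: V_g = |∂P/∂n|/(fρ) = 9.84×10⁻⁴/(1.01×10⁻⁴ × 1.07) = 9.08 m/s
Around a high, pressure-gradient force acts outward with centrifugal, so Coriolis balances both:
fV = (1/ρ)|∂P/∂n| + V²/R  →  V² − fR·V + fR·V_g = 0
With fR = 1.01×10⁻⁴ × 1142×10³ m = 116 m/s:
V = [fR − √((fR)² − 4 fR V_g)]/2 = [116 − √(116² − 4×116×9.08)]/2 = 9.93 m/s
Supergeostrophic (V > V_g = 9.08 m/s), as expected around a high.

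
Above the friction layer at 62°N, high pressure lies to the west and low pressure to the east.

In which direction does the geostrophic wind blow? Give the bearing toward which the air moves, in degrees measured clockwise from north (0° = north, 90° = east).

180°

The pressure-gradient force points toward the east (bearing 090°).
Geostrophic balance: in the Northern Hemisphere the Coriolis force deflects motion to the right, so the geostrophic wind blows 90° to the right of the pressure-gradient force (low pressure on the left).
Rotating 090° by 90° clockwise gives 180° — the wind blows toward the south.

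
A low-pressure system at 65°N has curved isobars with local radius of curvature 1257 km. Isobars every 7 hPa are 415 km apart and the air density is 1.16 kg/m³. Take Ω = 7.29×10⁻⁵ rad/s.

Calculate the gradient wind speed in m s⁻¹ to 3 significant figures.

10.4 m s⁻¹

Coriolis parameter at 65°N:
f = 2Ω sin φ = 2 × 7.29×10⁻⁵ × sin 65° = 1.32×10⁻⁴ s⁻¹
Pressure gradient: |∂P/∂n| = 700 Pa / 415000 m = 1.69×10⁻³ Pa/m
Geostrophic speed: V_g = |∂P/∂n|/(fρ) = 1.69×10⁻³/(1.32×10⁻⁴ × 1.16) = 11.0 m/s
Around a low, centrifugal force acts outward with Coriolis, so pressure-gradient force balances both:
(1/ρ)|∂P/∂n| = fV + V²/R  →  V² + fR·V − fR·V_g = 0
With fR = 1.32×10⁻⁴ × 1257×10³ m = 166 m/s:
V = [−fR + √((fR)² + 4 fR V_g)]/2 = [−166 + √(166² + 4×166×11)]/2 = 10.4 m/s
Subgeostrophic (V < V_g = 11 m/s), as expected around a low.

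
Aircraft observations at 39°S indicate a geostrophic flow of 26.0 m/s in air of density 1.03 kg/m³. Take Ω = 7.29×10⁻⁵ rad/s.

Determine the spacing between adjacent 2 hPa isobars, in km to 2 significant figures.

Coriolis parameter at 39°S:
f = 2Ω sin φ = 2 × 7.29×10⁻⁵ × sin 39° = 9.18×10⁻⁵ s⁻¹
Geostrophic balance rearranged: |∂P/∂n| = f ρ V_g
|∂P/∂n| = 9.18×10⁻⁵ × 1.03 × 26.0 = 2.46×10⁻³ Pa/m
Isobar spacing: Δn = ΔP/|∂P/∂n| = 200 Pa / 2.46×10⁻³ Pa/m = 81394 m ≈ 81 km

81 km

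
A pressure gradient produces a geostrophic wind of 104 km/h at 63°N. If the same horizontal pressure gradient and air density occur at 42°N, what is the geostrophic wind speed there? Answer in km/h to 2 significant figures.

With the same pressure gradient and density, V_g ∝ 1/f ∝ 1/sin φ.
V₂ = V₁ · sin φ₁ / sin φ₂ = 104 × sin 63° / sin 42°
V₂ = 104 × 0.8910/0.6691 = 140 km/h

140 km/h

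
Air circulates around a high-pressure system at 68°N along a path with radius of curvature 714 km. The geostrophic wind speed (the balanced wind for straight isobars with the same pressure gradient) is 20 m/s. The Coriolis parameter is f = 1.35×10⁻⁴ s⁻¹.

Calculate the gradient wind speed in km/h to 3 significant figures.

102 km/h

Around a high, pressure-gradient force acts outward with centrifugal, so Coriolis balances both:
fV = (1/ρ)|∂P/∂n| + V²/R  →  V² − fR·V + fR·V_g = 0
With fR = 1.35×10⁻⁴ × 714×10³ m = 96.4 m/s:
V = [fR − √((fR)² − 4 fR V_g)]/2 = [96.4 − √(96.4² − 4×96.4×20)]/2 = 28.3 m/s
Supergeostrophic (V > V_g = 20 m/s), as expected around a high.
Converting: 28.3 m/s × 3.6 = 102 km/h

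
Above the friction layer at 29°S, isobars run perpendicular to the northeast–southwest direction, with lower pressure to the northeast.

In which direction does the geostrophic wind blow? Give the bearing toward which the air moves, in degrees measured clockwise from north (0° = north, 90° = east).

The pressure-gradient force points toward the northeast (bearing 045°).
Geostrophic balance: in the Southern Hemisphere the Coriolis force deflects motion to the left, so the geostrophic wind blows 90° to the left of the pressure-gradient force (low pressure on the right).
Rotating 045° by 90° counterclockwise gives 315° — the wind blows toward the northwest.

315°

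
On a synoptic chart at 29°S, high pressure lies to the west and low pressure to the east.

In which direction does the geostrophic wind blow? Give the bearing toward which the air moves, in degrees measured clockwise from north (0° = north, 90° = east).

The pressure-gradient force points toward the east (bearing 090°).
Geostrophic balance: in the Southern Hemisphere the Coriolis force deflects motion to the left, so the geostrophic wind blows 90° to the left of the pressure-gradient force (low pressure on the right).
Rotating 090° by 90° counterclockwise gives 000° — the wind blows toward the north.

000°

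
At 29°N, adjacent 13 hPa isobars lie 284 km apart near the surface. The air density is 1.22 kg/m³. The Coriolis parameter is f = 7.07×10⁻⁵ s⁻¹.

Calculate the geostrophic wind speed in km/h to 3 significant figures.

Pressure gradient: |∂P/∂n| = 1300 Pa / 284000 m = 4.58×10⁻³ Pa/m
Geostrophic balance (pressure-gradient force = Coriolis force):
V_g = (1/(fρ)) |∂P/∂n| = 4.58×10⁻³ / (7.07×10⁻⁵ × 1.22) = 53.1 m/s
Converting: 53.1 m/s × 3.6 = 191 km/h

191 km/h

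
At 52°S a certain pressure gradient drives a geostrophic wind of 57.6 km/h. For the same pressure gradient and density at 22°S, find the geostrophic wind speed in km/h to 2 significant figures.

With the same pressure gradient and density, V_g ∝ 1/f ∝ 1/sin φ.
V₂ = V₁ · sin φ₁ / sin φ₂ = 57.6 × sin 52° / sin 22°
V₂ = 57.6 × 0.7880/0.3746 = 120 km/h

120 km/h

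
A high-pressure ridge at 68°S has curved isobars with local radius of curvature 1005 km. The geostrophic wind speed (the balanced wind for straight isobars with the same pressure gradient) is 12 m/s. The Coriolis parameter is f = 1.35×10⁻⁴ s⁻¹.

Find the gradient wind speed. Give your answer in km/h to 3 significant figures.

Around a high, pressure-gradient force acts outward with centrifugal, so Coriolis balances both:
fV = (1/ρ)|∂P/∂n| + V²/R  →  V² − fR·V + fR·V_g = 0
With fR = 1.35×10⁻⁴ × 1005×10³ m = 136 m/s:
V = [fR − √((fR)² − 4 fR V_g)]/2 = [136 − √(136² − 4×136×12)]/2 = 13.3 m/s
Supergeostrophic (V > V_g = 12 m/s), as expected around a high.
Converting: 13.3 m/s × 3.6 = 47.9 km/h

47.9 km/h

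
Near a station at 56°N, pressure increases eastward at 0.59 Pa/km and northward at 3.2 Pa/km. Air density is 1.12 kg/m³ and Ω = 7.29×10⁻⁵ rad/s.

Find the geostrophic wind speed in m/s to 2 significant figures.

Coriolis parameter at 56°N:
f = 2Ω sin φ = 2 × 7.29×10⁻⁵ × sin 56° = 1.21×10⁻⁴ s⁻¹
Component geostrophic relations (x east, y north):
u_g = −(1/(fρ)) ∂P/∂y,  v_g = (1/(fρ)) ∂P/∂x
u_g = −(3.2×10⁻³)/(1.21×10⁻⁴ × 1.12) = −23.6 m/s;  v_g = (0.59×10⁻³)/(1.21×10⁻⁴ × 1.12) = 4.36 m/s
|V_g| = √(u_g² + v_g²) = 24.0 m/s

24 m/s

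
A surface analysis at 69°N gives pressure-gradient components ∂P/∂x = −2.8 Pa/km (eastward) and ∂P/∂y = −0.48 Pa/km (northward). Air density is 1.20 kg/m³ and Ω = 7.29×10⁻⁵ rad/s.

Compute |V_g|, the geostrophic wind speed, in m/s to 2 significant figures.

17 m/s

Coriolis parameter at 69°N:
f = 2Ω sin φ = 2 × 7.29×10⁻⁵ × sin 69° = 1.36×10⁻⁴ s⁻¹
Component geostrophic relations (x east, y north):
u_g = −(1/(fρ)) ∂P/∂y,  v_g = (1/(fρ)) ∂P/∂x
u_g = −(−0.48×10⁻³)/(1.36×10⁻⁴ × 1.20) = 2.94 m/s;  v_g = (−2.8×10⁻³)/(1.36×10⁻⁴ × 1.20) = −17.1 m/s
|V_g| = √(u_g² + v_g²) = 17.4 m/s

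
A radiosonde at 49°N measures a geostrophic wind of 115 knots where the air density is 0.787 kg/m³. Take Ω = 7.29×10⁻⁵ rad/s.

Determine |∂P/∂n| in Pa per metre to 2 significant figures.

5.1×10⁻³ Pa/m

Coriolis parameter at 49°N:
f = 2Ω sin φ = 2 × 7.29×10⁻⁵ × sin 49° = 1.10×10⁻⁴ s⁻¹
Wind speed in SI: 115 knots = 59.2 m/s
Geostrophic balance rearranged: |∂P/∂n| = f ρ V_g
|∂P/∂n| = 1.10×10⁻⁴ × 0.787 × 59.2 = 5.12×10⁻³ Pa/m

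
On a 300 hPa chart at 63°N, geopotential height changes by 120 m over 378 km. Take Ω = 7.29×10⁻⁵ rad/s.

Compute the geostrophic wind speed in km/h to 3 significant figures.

86.3 km/h

Coriolis parameter at 63°N:
f = 2Ω sin φ = 2 × 7.29×10⁻⁵ × sin 63° = 1.30×10⁻⁴ s⁻¹
Height gradient: |∂Z/∂n| = 120 m / 378000 m = 3.17×10⁻⁴
On a pressure surface, geostrophic balance gives V_g = (g/f)|∂Z/∂n|:
V_g = 9.81 × 3.17×10⁻⁴ / 1.30×10⁻⁴ = 24.0 m/s
Converting: 24.0 m/s × 3.6 = 86.3 km/h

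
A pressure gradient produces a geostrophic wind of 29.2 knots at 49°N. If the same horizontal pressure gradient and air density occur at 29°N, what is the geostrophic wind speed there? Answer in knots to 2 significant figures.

45 knots

With the same pressure gradient and density, V_g ∝ 1/f ∝ 1/sin φ.
V₂ = V₁ · sin φ₁ / sin φ₂ = 29.2 × sin 49° / sin 29°
V₂ = 29.2 × 0.7547/0.4848 = 45 knots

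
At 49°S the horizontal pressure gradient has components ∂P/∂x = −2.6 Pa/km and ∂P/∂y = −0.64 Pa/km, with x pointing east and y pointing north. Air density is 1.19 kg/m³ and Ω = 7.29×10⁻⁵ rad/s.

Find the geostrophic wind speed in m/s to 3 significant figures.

Coriolis parameter at 49°S:
f = 2Ω sin φ = 2 × 7.29×10⁻⁵ × sin 49° = 1.10×10⁻⁴ s⁻¹
In the Southern Hemisphere f is negative: f = −1.10×10⁻⁴ s⁻¹.
Component geostrophic relations (x east, y north):
u_g = −(1/(fρ)) ∂P/∂y,  v_g = (1/(fρ)) ∂P/∂x
u_g = −(−0.64×10⁻³)/(−1.10×10⁻⁴ × 1.19) = −4.89 m/s;  v_g = (−2.6×10⁻³)/(−1.10×10⁻⁴ × 1.19) = 19.9 m/s
|V_g| = √(u_g² + v_g²) = 20.4 m/s

20.4 m/s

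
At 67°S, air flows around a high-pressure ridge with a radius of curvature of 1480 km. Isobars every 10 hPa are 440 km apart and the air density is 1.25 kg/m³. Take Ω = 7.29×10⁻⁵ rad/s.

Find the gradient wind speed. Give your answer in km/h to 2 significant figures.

53 km/h

Coriolis parameter at 67°S:
f = 2Ω sin φ = 2 × 7.29×10⁻⁵ × sin 67° = 1.34×10⁻⁴ s⁻¹
Pressure gradient: |∂P/∂n| = 1000 Pa / 440000 m = 2.27×10⁻³ Pa/m
Geostrophic speed: V_g = |∂P/∂n|/(fρ) = 2.27×10⁻³/(1.34×10⁻⁴ × 1.25) = 13.5 m/s
Around a high, pressure-gradient force acts outward with centrifugal, so Coriolis balances both:
fV = (1/ρ)|∂P/∂n| + V²/R  →  V² − fR·V + fR·V_g = 0
With fR = 1.34×10⁻⁴ × 1480×10³ m = 199 m/s:
V = [fR − √((fR)² − 4 fR V_g)]/2 = [199 − √(199² − 4×199×13.5)]/2 = 14.6 m/s
Supergeostrophic (V > V_g = 13.5 m/s), as expected around a high.
Converting: 14.6 m/s × 3.6 = 53 km/h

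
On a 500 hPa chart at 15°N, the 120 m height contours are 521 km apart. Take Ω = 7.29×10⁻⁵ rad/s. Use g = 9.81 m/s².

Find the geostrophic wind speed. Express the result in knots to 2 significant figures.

Coriolis parameter at 15°N:
f = 2Ω sin φ = 2 × 7.29×10⁻⁵ × sin 15° = 3.77×10⁻⁵ s⁻¹
Height gradient: |∂Z/∂n| = 120 m / 521000 m = 2.30×10⁻⁴
On a pressure surface, geostrophic balance gives V_g = (g/f)|∂Z/∂n|:
V_g = 9.81 × 2.30×10⁻⁴ / 3.77×10⁻⁵ = 59.9 m/s
Converting: 59.9 m/s × 1.944 = 120 knots

120 knots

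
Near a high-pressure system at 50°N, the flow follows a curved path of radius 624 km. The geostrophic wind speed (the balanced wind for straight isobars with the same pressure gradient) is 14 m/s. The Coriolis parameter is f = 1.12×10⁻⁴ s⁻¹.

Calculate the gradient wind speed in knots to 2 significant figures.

38 knots

Around a high, pressure-gradient force acts outward with centrifugal, so Coriolis balances both:
fV = (1/ρ)|∂P/∂n| + V²/R  →  V² − fR·V + fR·V_g = 0
With fR = 1.12×10⁻⁴ × 624×10³ m = 69.9 m/s:
V = [fR − √((fR)² − 4 fR V_g)]/2 = [69.9 − √(69.9² − 4×69.9×14)]/2 = 19.4 m/s
Supergeostrophic (V > V_g = 14 m/s), as expected around a high.
Converting: 19.4 m/s × 1.944 = 38 knots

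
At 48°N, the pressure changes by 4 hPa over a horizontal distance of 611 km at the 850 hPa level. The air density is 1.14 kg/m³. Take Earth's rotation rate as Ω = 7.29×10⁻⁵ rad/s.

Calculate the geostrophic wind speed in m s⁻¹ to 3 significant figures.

5.30 m s⁻¹

Coriolis parameter at 48°N:
f = 2Ω sin φ = 2 × 7.29×10⁻⁵ × sin 48° = 1.08×10⁻⁴ s⁻¹
Pressure gradient: |∂P/∂n| = 400 Pa / 611000 m = 6.55×10⁻⁴ Pa/m
Geostrophic balance (pressure-gradient force = Coriolis force):
V_g = (1/(fρ)) |∂P/∂n| = 6.55×10⁻⁴ / (1.08×10⁻⁴ × 1.14) = 5.30 m/s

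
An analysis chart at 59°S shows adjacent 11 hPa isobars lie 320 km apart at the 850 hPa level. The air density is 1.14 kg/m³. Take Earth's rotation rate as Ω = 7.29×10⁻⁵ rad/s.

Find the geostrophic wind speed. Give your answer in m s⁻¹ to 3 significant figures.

24.1 m s⁻¹

Coriolis parameter at 59°S:
f = 2Ω sin φ = 2 × 7.29×10⁻⁵ × sin 59° = 1.25×10⁻⁴ s⁻¹
Pressure gradient: |∂P/∂n| = 1100 Pa / 320000 m = 3.44×10⁻³ Pa/m
Geostrophic balance (pressure-gradient force = Coriolis force):
V_g = (1/(fρ)) |∂P/∂n| = 3.44×10⁻³ / (1.25×10⁻⁴ × 1.14) = 24.1 m/s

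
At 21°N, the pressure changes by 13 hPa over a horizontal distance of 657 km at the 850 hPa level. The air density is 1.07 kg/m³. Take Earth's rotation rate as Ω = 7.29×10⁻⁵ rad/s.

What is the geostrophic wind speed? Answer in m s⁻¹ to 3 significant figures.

35.4 m s⁻¹

Coriolis parameter at 21°N:
f = 2Ω sin φ = 2 × 7.29×10⁻⁵ × sin 21° = 5.23×10⁻⁵ s⁻¹
Pressure gradient: |∂P/∂n| = 1300 Pa / 657000 m = 1.98×10⁻³ Pa/m
Geostrophic balance (pressure-gradient force = Coriolis force):
V_g = (1/(fρ)) |∂P/∂n| = 1.98×10⁻³ / (5.23×10⁻⁵ × 1.07) = 35.4 m/s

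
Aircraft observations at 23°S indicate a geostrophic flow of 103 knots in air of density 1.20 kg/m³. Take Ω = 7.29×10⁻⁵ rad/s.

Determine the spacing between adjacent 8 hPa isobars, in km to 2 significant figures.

220 km

Coriolis parameter at 23°S:
f = 2Ω sin φ = 2 × 7.29×10⁻⁵ × sin 23° = 5.70×10⁻⁵ s⁻¹
Wind speed in SI: 103 knots = 53.0 m/s
Geostrophic balance rearranged: |∂P/∂n| = f ρ V_g
|∂P/∂n| = 5.70×10⁻⁵ × 1.20 × 53.0 = 3.62×10⁻³ Pa/m
Isobar spacing: Δn = ΔP/|∂P/∂n| = 800 Pa / 3.62×10⁻³ Pa/m = 220850 m ≈ 220 km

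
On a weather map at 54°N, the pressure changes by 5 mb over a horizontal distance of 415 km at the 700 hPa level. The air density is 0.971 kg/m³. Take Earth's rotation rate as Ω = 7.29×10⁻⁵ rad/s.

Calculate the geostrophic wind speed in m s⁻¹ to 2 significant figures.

11 m s⁻¹

Coriolis parameter at 54°N:
f = 2Ω sin φ = 2 × 7.29×10⁻⁵ × sin 54° = 1.18×10⁻⁴ s⁻¹
Pressure gradient: |∂P/∂n| = 500 Pa / 415000 m = 1.20×10⁻³ Pa/m
Geostrophic balance (pressure-gradient force = Coriolis force):
V_g = (1/(fρ)) |∂P/∂n| = 1.20×10⁻³ / (1.18×10⁻⁴ × 0.971) = 10.5 m/s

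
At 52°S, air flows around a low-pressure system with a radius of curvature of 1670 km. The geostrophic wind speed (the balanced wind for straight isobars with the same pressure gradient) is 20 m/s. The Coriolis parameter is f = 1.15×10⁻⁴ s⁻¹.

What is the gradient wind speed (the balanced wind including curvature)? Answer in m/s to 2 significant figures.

18 m/s

Around a low, centrifugal force acts outward with Coriolis, so pressure-gradient force balances both:
(1/ρ)|∂P/∂n| = fV + V²/R  →  V² + fR·V − fR·V_g = 0
With fR = 1.15×10⁻⁴ × 1670×10³ m = 192 m/s:
V = [−fR + √((fR)² + 4 fR V_g)]/2 = [−192 + √(192² + 4×192×20)]/2 = 18.3 m/s
Subgeostrophic (V < V_g = 20 m/s), as expected around a low.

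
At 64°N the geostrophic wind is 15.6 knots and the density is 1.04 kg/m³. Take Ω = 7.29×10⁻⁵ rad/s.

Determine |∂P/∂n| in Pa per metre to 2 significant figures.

Coriolis parameter at 64°N:
f = 2Ω sin φ = 2 × 7.29×10⁻⁵ × sin 64° = 1.31×10⁻⁴ s⁻¹
Wind speed in SI: 15.6 knots = 8.03 m/s
Geostrophic balance rearranged: |∂P/∂n| = f ρ V_g
|∂P/∂n| = 1.31×10⁻⁴ × 1.04 × 8.03 = 1.09×10⁻³ Pa/m

1.1×10⁻³ Pa/m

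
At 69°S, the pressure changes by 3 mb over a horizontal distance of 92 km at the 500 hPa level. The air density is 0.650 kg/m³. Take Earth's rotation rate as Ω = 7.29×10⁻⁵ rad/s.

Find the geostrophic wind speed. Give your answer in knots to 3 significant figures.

Coriolis parameter at 69°S:
f = 2Ω sin φ = 2 × 7.29×10⁻⁵ × sin 69° = 1.36×10⁻⁴ s⁻¹
Pressure gradient: |∂P/∂n| = 300 Pa / 92000 m = 3.26×10⁻³ Pa/m
Geostrophic balance (pressure-gradient force = Coriolis force):
V_g = (1/(fρ)) |∂P/∂n| = 3.26×10⁻³ / (1.36×10⁻⁴ × 0.650) = 36.9 m/s
Converting: 36.9 m/s × 1.944 = 71.6 knots

71.6 knots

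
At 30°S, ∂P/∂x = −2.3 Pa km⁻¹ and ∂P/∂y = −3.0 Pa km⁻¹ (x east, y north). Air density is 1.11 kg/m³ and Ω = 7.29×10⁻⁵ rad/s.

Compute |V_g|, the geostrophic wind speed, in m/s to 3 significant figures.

46.7 m/s

Coriolis parameter at 30°S:
f = 2Ω sin φ = 2 × 7.29×10⁻⁵ × sin 30° = 7.29×10⁻⁵ s⁻¹
In the Southern Hemisphere f is negative: f = −7.29×10⁻⁵ s⁻¹.
Component geostrophic relations (x east, y north):
u_g = −(1/(fρ)) ∂P/∂y,  v_g = (1/(fρ)) ∂P/∂x
u_g = −(−3.0×10⁻³)/(−7.29×10⁻⁵ × 1.11) = −37.1 m/s;  v_g = (−2.3×10⁻³)/(−7.29×10⁻⁵ × 1.11) = 28.4 m/s
|V_g| = √(u_g² + v_g²) = 46.7 m/s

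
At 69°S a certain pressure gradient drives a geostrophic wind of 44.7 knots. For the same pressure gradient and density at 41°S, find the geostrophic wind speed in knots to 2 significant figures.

64 knots

With the same pressure gradient and density, V_g ∝ 1/f ∝ 1/sin φ.
V₂ = V₁ · sin φ₁ / sin φ₂ = 44.7 × sin 69° / sin 41°
V₂ = 44.7 × 0.9336/0.6561 = 64 knots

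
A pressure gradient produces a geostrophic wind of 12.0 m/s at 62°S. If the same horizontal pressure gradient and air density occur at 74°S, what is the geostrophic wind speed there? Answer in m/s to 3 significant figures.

With the same pressure gradient and density, V_g ∝ 1/f ∝ 1/sin φ.
V₂ = V₁ · sin φ₁ / sin φ₂ = 12.0 × sin 62° / sin 74°
V₂ = 12.0 × 0.8829/0.9613 = 11.0 m/s

11.0 m/s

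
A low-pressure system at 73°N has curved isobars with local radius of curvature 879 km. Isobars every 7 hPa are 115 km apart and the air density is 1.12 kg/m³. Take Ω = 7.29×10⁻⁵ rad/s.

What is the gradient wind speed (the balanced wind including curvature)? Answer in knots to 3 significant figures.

Coriolis parameter at 73°N:
f = 2Ω sin φ = 2 × 7.29×10⁻⁵ × sin 73° = 1.39×10⁻⁴ s⁻¹
Pressure gradient: |∂P/∂n| = 700 Pa / 115000 m = 6.09×10⁻³ Pa/m
Geostrophic speed: V_g = |∂P/∂n|/(fρ) = 6.09×10⁻³/(1.39×10⁻⁴ × 1.12) = 39.0 m/s
Around a low, centrifugal force acts outward with Coriolis, so pressure-gradient force balances both:
(1/ρ)|∂P/∂n| = fV + V²/R  →  V² + fR·V − fR·V_g = 0
With fR = 1.39×10⁻⁴ × 879×10³ m = 123 m/s:
V = [−fR + √((fR)² + 4 fR V_g)]/2 = [−123 + √(123² + 4×123×39)]/2 = 31.1 m/s
Subgeostrophic (V < V_g = 39 m/s), as expected around a low.
Converting: 31.1 m/s × 1.944 = 60.4 knots

60.4 knots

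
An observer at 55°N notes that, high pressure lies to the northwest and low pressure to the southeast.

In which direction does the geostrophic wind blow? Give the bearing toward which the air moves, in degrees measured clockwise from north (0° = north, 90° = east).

225°

The pressure-gradient force points toward the southeast (bearing 135°).
Geostrophic balance: in the Northern Hemisphere the Coriolis force deflects motion to the right, so the geostrophic wind blows 90° to the right of the pressure-gradient force (low pressure on the left).
Rotating 135° by 90° clockwise gives 225° — the wind blows toward the southwest.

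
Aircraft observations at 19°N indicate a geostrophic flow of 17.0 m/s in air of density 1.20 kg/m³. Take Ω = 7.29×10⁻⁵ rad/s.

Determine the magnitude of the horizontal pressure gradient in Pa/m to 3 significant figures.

Coriolis parameter at 19°N:
f = 2Ω sin φ = 2 × 7.29×10⁻⁵ × sin 19° = 4.75×10⁻⁵ s⁻¹
Geostrophic balance rearranged: |∂P/∂n| = f ρ V_g
|∂P/∂n| = 4.75×10⁻⁵ × 1.20 × 17.0 = 9.68×10⁻⁴ Pa/m

9.68×10⁻⁴ Pa/m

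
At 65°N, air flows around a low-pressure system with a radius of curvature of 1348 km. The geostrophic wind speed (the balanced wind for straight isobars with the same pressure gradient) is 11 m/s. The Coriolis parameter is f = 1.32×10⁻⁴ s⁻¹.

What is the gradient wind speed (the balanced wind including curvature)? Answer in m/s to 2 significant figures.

10 m/s

Around a low, centrifugal force acts outward with Coriolis, so pressure-gradient force balances both:
(1/ρ)|∂P/∂n| = fV + V²/R  →  V² + fR·V − fR·V_g = 0
With fR = 1.32×10⁻⁴ × 1348×10³ m = 178 m/s:
V = [−fR + √((fR)² + 4 fR V_g)]/2 = [−178 + √(178² + 4×178×11)]/2 = 10.4 m/s
Subgeostrophic (V < V_g = 11 m/s), as expected around a low.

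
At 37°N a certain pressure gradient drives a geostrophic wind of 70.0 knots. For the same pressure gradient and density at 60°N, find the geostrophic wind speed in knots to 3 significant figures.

With the same pressure gradient and density, V_g ∝ 1/f ∝ 1/sin φ.
V₂ = V₁ · sin φ₁ / sin φ₂ = 70.0 × sin 37° / sin 60°
V₂ = 70.0 × 0.6018/0.8660 = 48.6 knots

48.6 knots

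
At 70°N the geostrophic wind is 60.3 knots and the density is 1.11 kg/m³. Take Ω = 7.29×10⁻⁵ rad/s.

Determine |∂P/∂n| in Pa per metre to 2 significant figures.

4.7×10⁻³ Pa/m

Coriolis parameter at 70°N:
f = 2Ω sin φ = 2 × 7.29×10⁻⁵ × sin 70° = 1.37×10⁻⁴ s⁻¹
Wind speed in SI: 60.3 knots = 31.0 m/s
Geostrophic balance rearranged: |∂P/∂n| = f ρ V_g
|∂P/∂n| = 1.37×10⁻⁴ × 1.11 × 31.0 = 4.72×10⁻³ Pa/m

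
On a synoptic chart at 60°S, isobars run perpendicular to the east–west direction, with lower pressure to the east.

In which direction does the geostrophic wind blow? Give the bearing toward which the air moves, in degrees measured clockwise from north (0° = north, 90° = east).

000°

The pressure-gradient force points toward the east (bearing 090°).
Geostrophic balance: in the Southern Hemisphere the Coriolis force deflects motion to the left, so the geostrophic wind blows 90° to the left of the pressure-gradient force (low pressure on the right).
Rotating 090° by 90° counterclockwise gives 000° — the wind blows toward the north.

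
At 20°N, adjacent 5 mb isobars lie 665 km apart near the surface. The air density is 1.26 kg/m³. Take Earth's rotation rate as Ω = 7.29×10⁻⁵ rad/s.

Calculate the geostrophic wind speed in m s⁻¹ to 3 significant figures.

12.0 m s⁻¹

Coriolis parameter at 20°N:
f = 2Ω sin φ = 2 × 7.29×10⁻⁵ × sin 20° = 4.99×10⁻⁵ s⁻¹
Pressure gradient: |∂P/∂n| = 500 Pa / 665000 m = 7.52×10⁻⁴ Pa/m
Geostrophic balance (pressure-gradient force = Coriolis force):
V_g = (1/(fρ)) |∂P/∂n| = 7.52×10⁻⁴ / (4.99×10⁻⁵ × 1.26) = 12.0 m/s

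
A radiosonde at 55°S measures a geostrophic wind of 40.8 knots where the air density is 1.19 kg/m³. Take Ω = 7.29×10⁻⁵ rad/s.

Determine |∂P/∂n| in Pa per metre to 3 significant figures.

2.98×10⁻³ Pa/m

Coriolis parameter at 55°S:
f = 2Ω sin φ = 2 × 7.29×10⁻⁵ × sin 55° = 1.19×10⁻⁴ s⁻¹
Wind speed in SI: 40.8 knots = 21.0 m/s
Geostrophic balance rearranged: |∂P/∂n| = f ρ V_g
|∂P/∂n| = 1.19×10⁻⁴ × 1.19 × 21.0 = 2.98×10⁻³ Pa/m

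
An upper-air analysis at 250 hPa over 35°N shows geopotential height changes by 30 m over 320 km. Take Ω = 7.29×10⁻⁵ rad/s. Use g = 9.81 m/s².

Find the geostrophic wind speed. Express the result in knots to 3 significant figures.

21.4 knots

Coriolis parameter at 35°N:
f = 2Ω sin φ = 2 × 7.29×10⁻⁵ × sin 35° = 8.36×10⁻⁵ s⁻¹
Height gradient: |∂Z/∂n| = 30 m / 320000 m = 9.38×10⁻⁵
On a pressure surface, geostrophic balance gives V_g = (g/f)|∂Z/∂n|:
V_g = 9.81 × 9.38×10⁻⁵ / 8.36×10⁻⁵ = 11.0 m/s
Converting: 11.0 m/s × 1.944 = 21.4 knots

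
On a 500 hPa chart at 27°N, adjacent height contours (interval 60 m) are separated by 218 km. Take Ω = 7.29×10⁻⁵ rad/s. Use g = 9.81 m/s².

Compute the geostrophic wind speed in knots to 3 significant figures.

79.3 knots

Coriolis parameter at 27°N:
f = 2Ω sin φ = 2 × 7.29×10⁻⁵ × sin 27° = 6.62×10⁻⁵ s⁻¹
Height gradient: |∂Z/∂n| = 60 m / 218000 m = 2.75×10⁻⁴
On a pressure surface, geostrophic balance gives V_g = (g/f)|∂Z/∂n|:
V_g = 9.81 × 2.75×10⁻⁴ / 6.62×10⁻⁵ = 40.8 m/s
Converting: 40.8 m/s × 1.944 = 79.3 knots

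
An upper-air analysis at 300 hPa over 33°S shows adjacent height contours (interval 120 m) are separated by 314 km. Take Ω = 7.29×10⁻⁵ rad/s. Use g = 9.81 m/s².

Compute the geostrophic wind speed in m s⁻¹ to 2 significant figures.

Coriolis parameter at 33°S:
f = 2Ω sin φ = 2 × 7.29×10⁻⁵ × sin 33° = 7.94×10⁻⁵ s⁻¹
Height gradient: |∂Z/∂n| = 120 m / 314000 m = 3.82×10⁻⁴
On a pressure surface, geostrophic balance gives V_g = (g/f)|∂Z/∂n|:
V_g = 9.81 × 3.82×10⁻⁴ / 7.94×10⁻⁵ = 47.2 m/s

47 m s⁻¹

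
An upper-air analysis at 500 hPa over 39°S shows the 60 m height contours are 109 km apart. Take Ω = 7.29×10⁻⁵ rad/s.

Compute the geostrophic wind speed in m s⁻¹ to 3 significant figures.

58.9 m s⁻¹

Coriolis parameter at 39°S:
f = 2Ω sin φ = 2 × 7.29×10⁻⁵ × sin 39° = 9.18×10⁻⁵ s⁻¹
Height gradient: |∂Z/∂n| = 60 m / 109000 m = 5.50×10⁻⁴
On a pressure surface, geostrophic balance gives V_g = (g/f)|∂Z/∂n|:
V_g = 9.81 × 5.50×10⁻⁴ / 9.18×10⁻⁵ = 58.9 m/s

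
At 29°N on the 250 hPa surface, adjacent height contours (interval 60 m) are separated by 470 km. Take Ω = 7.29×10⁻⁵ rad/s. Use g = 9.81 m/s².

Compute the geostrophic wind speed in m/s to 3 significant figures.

Coriolis parameter at 29°N:
f = 2Ω sin φ = 2 × 7.29×10⁻⁵ × sin 29° = 7.07×10⁻⁵ s⁻¹
Height gradient: |∂Z/∂n| = 60 m / 470000 m = 1.28×10⁻⁴
On a pressure surface, geostrophic balance gives V_g = (g/f)|∂Z/∂n|:
V_g = 9.81 × 1.28×10⁻⁴ / 7.07×10⁻⁵ = 17.7 m/s

17.7 m/s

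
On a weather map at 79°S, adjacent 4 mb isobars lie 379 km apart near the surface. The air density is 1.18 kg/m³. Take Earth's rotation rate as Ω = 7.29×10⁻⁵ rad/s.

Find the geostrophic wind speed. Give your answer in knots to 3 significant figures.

Coriolis parameter at 79°S:
f = 2Ω sin φ = 2 × 7.29×10⁻⁵ × sin 79° = 1.43×10⁻⁴ s⁻¹
Pressure gradient: |∂P/∂n| = 400 Pa / 379000 m = 1.06×10⁻³ Pa/m
Geostrophic balance (pressure-gradient force = Coriolis force):
V_g = (1/(fρ)) |∂P/∂n| = 1.06×10⁻³ / (1.43×10⁻⁴ × 1.18) = 6.25 m/s
Converting: 6.25 m/s × 1.944 = 12.1 knots

12.1 knots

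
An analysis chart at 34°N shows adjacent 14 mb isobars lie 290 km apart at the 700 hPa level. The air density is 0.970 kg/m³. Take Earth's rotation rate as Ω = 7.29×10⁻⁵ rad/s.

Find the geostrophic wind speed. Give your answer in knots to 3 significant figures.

119 knots

Coriolis parameter at 34°N:
f = 2Ω sin φ = 2 × 7.29×10⁻⁵ × sin 34° = 8.15×10⁻⁵ s⁻¹
Pressure gradient: |∂P/∂n| = 1400 Pa / 290000 m = 4.83×10⁻³ Pa/m
Geostrophic balance (pressure-gradient force = Coriolis force):
V_g = (1/(fρ)) |∂P/∂n| = 4.83×10⁻³ / (8.15×10⁻⁵ × 0.970) = 61.0 m/s
Converting: 61.0 m/s × 1.944 = 119 knots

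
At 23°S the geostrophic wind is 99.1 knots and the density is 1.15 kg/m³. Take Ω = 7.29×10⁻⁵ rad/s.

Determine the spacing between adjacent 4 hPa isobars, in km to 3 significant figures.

Coriolis parameter at 23°S:
f = 2Ω sin φ = 2 × 7.29×10⁻⁵ × sin 23° = 5.70×10⁻⁵ s⁻¹
Wind speed in SI: 99.1 knots = 51.0 m/s
Geostrophic balance rearranged: |∂P/∂n| = f ρ V_g
|∂P/∂n| = 5.70×10⁻⁵ × 1.15 × 51.0 = 3.34×10⁻³ Pa/m
Isobar spacing: Δn = ΔP/|∂P/∂n| = 400 Pa / 3.34×10⁻³ Pa/m = 119761 m ≈ 120 km

120 km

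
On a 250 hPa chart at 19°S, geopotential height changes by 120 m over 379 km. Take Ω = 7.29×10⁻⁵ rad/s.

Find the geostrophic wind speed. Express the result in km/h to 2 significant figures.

Coriolis parameter at 19°S:
f = 2Ω sin φ = 2 × 7.29×10⁻⁵ × sin 19° = 4.75×10⁻⁵ s⁻¹
Height gradient: |∂Z/∂n| = 120 m / 379000 m = 3.17×10⁻⁴
On a pressure surface, geostrophic balance gives V_g = (g/f)|∂Z/∂n|:
V_g = 9.81 × 3.17×10⁻⁴ / 4.75×10⁻⁵ = 65.4 m/s
Converting: 65.4 m/s × 3.6 = 240 km/h

240 km/h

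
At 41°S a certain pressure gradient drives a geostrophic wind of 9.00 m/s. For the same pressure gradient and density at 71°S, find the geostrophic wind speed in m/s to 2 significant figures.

With the same pressure gradient and density, V_g ∝ 1/f ∝ 1/sin φ.
V₂ = V₁ · sin φ₁ / sin φ₂ = 9.00 × sin 41° / sin 71°
V₂ = 9.00 × 0.6561/0.9455 = 6.2 m/s

6.2 m/s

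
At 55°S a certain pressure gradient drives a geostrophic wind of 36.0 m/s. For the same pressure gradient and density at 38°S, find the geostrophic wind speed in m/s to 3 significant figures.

With the same pressure gradient and density, V_g ∝ 1/f ∝ 1/sin φ.
V₂ = V₁ · sin φ₁ / sin φ₂ = 36.0 × sin 55° / sin 38°
V₂ = 36.0 × 0.8192/0.6157 = 47.9 m/s

47.9 m/s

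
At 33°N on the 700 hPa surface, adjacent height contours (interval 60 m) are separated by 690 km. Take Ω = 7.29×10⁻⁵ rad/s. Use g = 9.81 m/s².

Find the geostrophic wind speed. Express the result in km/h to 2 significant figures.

39 km/h

Coriolis parameter at 33°N:
f = 2Ω sin φ = 2 × 7.29×10⁻⁵ × sin 33° = 7.94×10⁻⁵ s⁻¹
Height gradient: |∂Z/∂n| = 60 m / 690000 m = 8.70×10⁻⁵
On a pressure surface, geostrophic balance gives V_g = (g/f)|∂Z/∂n|:
V_g = 9.81 × 8.70×10⁻⁵ / 7.94×10⁻⁵ = 10.7 m/s
Converting: 10.7 m/s × 3.6 = 39 km/h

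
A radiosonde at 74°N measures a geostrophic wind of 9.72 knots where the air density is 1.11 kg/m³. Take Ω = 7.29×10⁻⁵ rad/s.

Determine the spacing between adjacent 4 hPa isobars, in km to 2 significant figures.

Coriolis parameter at 74°N:
f = 2Ω sin φ = 2 × 7.29×10⁻⁵ × sin 74° = 1.40×10⁻⁴ s⁻¹
Wind speed in SI: 9.72 knots = 5.00 m/s
Geostrophic balance rearranged: |∂P/∂n| = f ρ V_g
|∂P/∂n| = 1.40×10⁻⁴ × 1.11 × 5.00 = 7.78×10⁻⁴ Pa/m
Isobar spacing: Δn = ΔP/|∂P/∂n| = 400 Pa / 7.78×10⁻⁴ Pa/m = 514202 m ≈ 510 km

510 km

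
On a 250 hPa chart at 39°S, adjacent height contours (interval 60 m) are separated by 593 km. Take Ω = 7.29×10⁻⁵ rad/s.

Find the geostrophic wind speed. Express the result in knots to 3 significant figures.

21.0 knots

Coriolis parameter at 39°S:
f = 2Ω sin φ = 2 × 7.29×10⁻⁵ × sin 39° = 9.18×10⁻⁵ s⁻¹
Height gradient: |∂Z/∂n| = 60 m / 593000 m = 1.01×10⁻⁴
On a pressure surface, geostrophic balance gives V_g = (g/f)|∂Z/∂n|:
V_g = 9.81 × 1.01×10⁻⁴ / 9.18×10⁻⁵ = 10.8 m/s
Converting: 10.8 m/s × 1.944 = 21.0 knots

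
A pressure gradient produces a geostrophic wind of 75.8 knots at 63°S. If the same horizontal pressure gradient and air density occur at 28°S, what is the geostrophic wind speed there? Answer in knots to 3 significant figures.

With the same pressure gradient and density, V_g ∝ 1/f ∝ 1/sin φ.
V₂ = V₁ · sin φ₁ / sin φ₂ = 75.8 × sin 63° / sin 28°
V₂ = 75.8 × 0.8910/0.4695 = 144 knots

144 knots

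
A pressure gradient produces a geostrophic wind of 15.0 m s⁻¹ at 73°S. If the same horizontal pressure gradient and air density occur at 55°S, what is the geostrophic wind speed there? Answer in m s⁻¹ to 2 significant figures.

18 m s⁻¹

With the same pressure gradient and density, V_g ∝ 1/f ∝ 1/sin φ.
V₂ = V₁ · sin φ₁ / sin φ₂ = 15.0 × sin 73° / sin 55°
V₂ = 15.0 × 0.9563/0.8192 = 18 m s⁻¹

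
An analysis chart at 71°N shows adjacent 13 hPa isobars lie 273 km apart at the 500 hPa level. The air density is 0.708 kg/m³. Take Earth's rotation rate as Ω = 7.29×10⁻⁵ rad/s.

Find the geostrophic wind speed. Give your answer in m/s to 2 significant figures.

Coriolis parameter at 71°N:
f = 2Ω sin φ = 2 × 7.29×10⁻⁵ × sin 71° = 1.38×10⁻⁴ s⁻¹
Pressure gradient: |∂P/∂n| = 1300 Pa / 273000 m = 4.76×10⁻³ Pa/m
Geostrophic balance (pressure-gradient force = Coriolis force):
V_g = (1/(fρ)) |∂P/∂n| = 4.76×10⁻³ / (1.38×10⁻⁴ × 0.708) = 48.8 m/s

49 m/s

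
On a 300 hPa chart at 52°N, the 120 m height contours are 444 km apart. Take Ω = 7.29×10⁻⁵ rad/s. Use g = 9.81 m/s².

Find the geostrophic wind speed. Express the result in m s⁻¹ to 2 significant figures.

23 m s⁻¹

Coriolis parameter at 52°N:
f = 2Ω sin φ = 2 × 7.29×10⁻⁵ × sin 52° = 1.15×10⁻⁴ s⁻¹
Height gradient: |∂Z/∂n| = 120 m / 444000 m = 2.70×10⁻⁴
On a pressure surface, geostrophic balance gives V_g = (g/f)|∂Z/∂n|:
V_g = 9.81 × 2.70×10⁻⁴ / 1.15×10⁻⁴ = 23.1 m/s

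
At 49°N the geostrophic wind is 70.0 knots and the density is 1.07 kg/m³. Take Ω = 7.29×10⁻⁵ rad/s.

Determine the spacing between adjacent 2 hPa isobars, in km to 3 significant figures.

Coriolis parameter at 49°N:
f = 2Ω sin φ = 2 × 7.29×10⁻⁵ × sin 49° = 1.10×10⁻⁴ s⁻¹
Wind speed in SI: 70.0 knots = 36.0 m/s
Geostrophic balance rearranged: |∂P/∂n| = f ρ V_g
|∂P/∂n| = 1.10×10⁻⁴ × 1.07 × 36.0 = 4.24×10⁻³ Pa/m
Isobar spacing: Δn = ΔP/|∂P/∂n| = 200 Pa / 4.24×10⁻³ Pa/m = 47171 m ≈ 47.2 km

47.2 km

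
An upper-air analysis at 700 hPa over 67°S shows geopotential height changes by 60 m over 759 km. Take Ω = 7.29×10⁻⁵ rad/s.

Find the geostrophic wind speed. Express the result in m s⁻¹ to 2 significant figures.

Coriolis parameter at 67°S:
f = 2Ω sin φ = 2 × 7.29×10⁻⁵ × sin 67° = 1.34×10⁻⁴ s⁻¹
Height gradient: |∂Z/∂n| = 60 m / 759000 m = 7.91×10⁻⁵
On a pressure surface, geostrophic balance gives V_g = (g/f)|∂Z/∂n|:
V_g = 9.81 × 7.91×10⁻⁵ / 1.34×10⁻⁴ = 5.78 m/s

5.8 m s⁻¹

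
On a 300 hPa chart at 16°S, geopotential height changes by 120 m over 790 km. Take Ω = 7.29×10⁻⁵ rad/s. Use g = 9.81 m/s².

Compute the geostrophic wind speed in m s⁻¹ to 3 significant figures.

37.1 m s⁻¹

Coriolis parameter at 16°S:
f = 2Ω sin φ = 2 × 7.29×10⁻⁵ × sin 16° = 4.02×10⁻⁵ s⁻¹
Height gradient: |∂Z/∂n| = 120 m / 790000 m = 1.52×10⁻⁴
On a pressure surface, geostrophic balance gives V_g = (g/f)|∂Z/∂n|:
V_g = 9.81 × 1.52×10⁻⁴ / 4.02×10⁻⁵ = 37.1 m/s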